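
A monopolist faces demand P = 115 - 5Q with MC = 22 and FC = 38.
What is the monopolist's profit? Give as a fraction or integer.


MR = MC: 115 - 10Q = 22
Q* = 93/10
P* = 115 - 5*93/10 = 137/2
Profit = (P* - MC)*Q* - FC
= (137/2 - 22)*93/10 - 38
= 93/2*93/10 - 38
= 8649/20 - 38 = 7889/20

7889/20


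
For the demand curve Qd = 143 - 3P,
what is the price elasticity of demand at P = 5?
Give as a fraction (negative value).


dQ/dP = -3
At P = 5: Q = 143 - 3*5 = 128
E = (dQ/dP)(P/Q) = (-3)(5/128) = -15/128

-15/128


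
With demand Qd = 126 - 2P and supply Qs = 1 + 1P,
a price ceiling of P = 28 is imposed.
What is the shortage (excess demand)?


At P = 28:
Qd = 126 - 2*28 = 70
Qs = 1 + 1*28 = 29
Shortage = Qd - Qs = 70 - 29 = 41

41


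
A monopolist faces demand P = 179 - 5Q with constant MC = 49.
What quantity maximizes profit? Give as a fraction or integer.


TR = P*Q = (179 - 5Q)Q = 179Q - 5Q^2
MR = dTR/dQ = 179 - 10Q
Set MR = MC:
179 - 10Q = 49
130 = 10Q
Q* = 130/10 = 13

13


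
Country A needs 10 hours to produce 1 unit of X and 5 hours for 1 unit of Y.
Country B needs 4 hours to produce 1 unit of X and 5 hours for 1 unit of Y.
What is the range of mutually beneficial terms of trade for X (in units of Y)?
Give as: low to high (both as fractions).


Opportunity cost of X for Country A = hours_X / hours_Y = 10/5 = 2 units of Y
Opportunity cost of X for Country B = hours_X / hours_Y = 4/5 = 4/5 units of Y
Terms of trade must be between the two opportunity costs.
Range: 4/5 to 2

4/5 to 2


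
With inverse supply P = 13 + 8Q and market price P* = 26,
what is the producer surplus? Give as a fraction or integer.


Minimum supply price (at Q=0): P_min = 13
Quantity supplied at P* = 26:
Q* = (26 - 13)/8 = 13/8
PS = (1/2) * Q* * (P* - P_min)
PS = (1/2) * 13/8 * (26 - 13)
PS = (1/2) * 13/8 * 13 = 169/16

169/16


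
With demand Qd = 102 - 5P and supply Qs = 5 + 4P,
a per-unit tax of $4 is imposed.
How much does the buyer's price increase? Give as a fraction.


With a per-unit tax, the buyer's price increase depends on relative slopes.
Supply slope: d = 4, Demand slope: b = 5
Buyer's price increase = d * tax / (b + d)
= 4 * 4 / (5 + 4)
= 16 / 9 = 16/9

16/9


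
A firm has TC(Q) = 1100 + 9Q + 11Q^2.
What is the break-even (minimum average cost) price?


AC(Q) = 1100/Q + 9 + 11Q
To minimize: dAC/dQ = -1100/Q^2 + 11 = 0
Q^2 = 1100/11 = 100
Q* = 10
Min AC = 1100/10 + 9 + 11*10
Min AC = 110 + 9 + 110 = 229

229


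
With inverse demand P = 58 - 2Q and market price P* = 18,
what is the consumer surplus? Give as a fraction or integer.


Maximum willingness to pay (at Q=0): P_max = 58
Quantity demanded at P* = 18:
Q* = (58 - 18)/2 = 20
CS = (1/2) * Q* * (P_max - P*)
CS = (1/2) * 20 * (58 - 18)
CS = (1/2) * 20 * 40 = 400

400


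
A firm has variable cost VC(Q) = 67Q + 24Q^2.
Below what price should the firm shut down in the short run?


AVC(Q) = VC(Q)/Q = 67 + 24Q
AVC is increasing in Q, so minimum AVC is at Q -> 0+.
Min AVC = 67
The firm should shut down if P < 67.

67


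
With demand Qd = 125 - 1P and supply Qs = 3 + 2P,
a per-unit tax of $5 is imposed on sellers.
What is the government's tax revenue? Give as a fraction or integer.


With tax on sellers, new supply: Qs' = 3 + 2(P - 5)
= 2P - 7
New equilibrium quantity:
Q_new = 81
Tax revenue = tax * Q_new = 5 * 81 = 405

405


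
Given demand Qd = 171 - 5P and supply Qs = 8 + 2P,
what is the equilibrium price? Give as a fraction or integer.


At equilibrium, Qd = Qs.
171 - 5P = 8 + 2P
171 - 8 = 5P + 2P
163 = 7P
P* = 163/7 = 163/7

163/7


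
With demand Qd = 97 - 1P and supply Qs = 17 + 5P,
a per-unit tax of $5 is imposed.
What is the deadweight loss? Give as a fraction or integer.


Pre-tax equilibrium quantity: Q* = 251/3
Post-tax equilibrium quantity: Q_tax = 159/2
Reduction in quantity: Q* - Q_tax = 25/6
DWL = (1/2) * tax * (Q* - Q_tax)
DWL = (1/2) * 5 * 25/6 = 125/12

125/12


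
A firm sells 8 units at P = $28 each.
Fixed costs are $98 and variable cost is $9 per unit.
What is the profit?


Total Revenue = P * Q = 28 * 8 = $224
Total Cost = FC + VC*Q = 98 + 9*8 = $170
Profit = TR - TC = 224 - 170 = $54

$54


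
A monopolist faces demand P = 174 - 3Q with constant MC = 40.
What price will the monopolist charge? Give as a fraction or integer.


MR = 174 - 6Q
Set MR = MC: 174 - 6Q = 40
Q* = 67/3
Substitute into demand:
P* = 174 - 3*67/3 = 107

107


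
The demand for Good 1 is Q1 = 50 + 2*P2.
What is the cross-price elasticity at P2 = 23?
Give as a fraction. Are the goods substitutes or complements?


dQ1/dP2 = 2
At P2 = 23: Q1 = 50 + 2*23 = 96
Exy = (dQ1/dP2)(P2/Q1) = 2 * 23 / 96 = 23/48
Since Exy > 0, the goods are substitutes.

23/48 (substitutes)


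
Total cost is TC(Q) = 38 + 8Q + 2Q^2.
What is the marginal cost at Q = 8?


MC = dTC/dQ = 8 + 2*2*Q
At Q = 8:
MC = 8 + 4*8
MC = 8 + 32 = 40

40


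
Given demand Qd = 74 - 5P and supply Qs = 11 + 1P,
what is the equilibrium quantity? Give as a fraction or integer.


First find equilibrium price:
74 - 5P = 11 + 1P
P* = 63/6 = 21/2
Then substitute into demand:
Q* = 74 - 5 * 21/2 = 43/2

43/2


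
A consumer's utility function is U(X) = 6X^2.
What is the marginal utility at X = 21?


MU = dU/dX = 6*2*X^(2-1)
MU = 12*X^1
At X = 21:
MU = 12 * 21^1
MU = 12 * 21 = 252

252


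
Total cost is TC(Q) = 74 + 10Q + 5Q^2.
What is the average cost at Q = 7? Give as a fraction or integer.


TC(7) = 74 + 10*7 + 5*7^2
TC(7) = 74 + 70 + 245 = 389
AC = TC/Q = 389/7 = 389/7

389/7


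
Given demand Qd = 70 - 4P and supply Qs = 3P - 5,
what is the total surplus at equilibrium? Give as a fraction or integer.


Find equilibrium: 70 - 4P = 3P - 5
70 + 5 = 7P
P* = 75/7 = 75/7
Q* = 3*75/7 - 5 = 190/7
Inverse demand: P = 35/2 - Q/4, so P_max = 35/2
Inverse supply: P = 5/3 + Q/3, so P_min = 5/3
CS = (1/2) * 190/7 * (35/2 - 75/7) = 9025/98
PS = (1/2) * 190/7 * (75/7 - 5/3) = 18050/147
TS = CS + PS = 9025/98 + 18050/147 = 9025/42

9025/42


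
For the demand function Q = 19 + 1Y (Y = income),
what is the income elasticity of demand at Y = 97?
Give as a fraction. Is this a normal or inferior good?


dQ/dY = 1
At Y = 97: Q = 19 + 1*97 = 116
Ey = (dQ/dY)(Y/Q) = 1 * 97 / 116 = 97/116
Since Ey > 0, this is a normal good.

97/116 (normal good)


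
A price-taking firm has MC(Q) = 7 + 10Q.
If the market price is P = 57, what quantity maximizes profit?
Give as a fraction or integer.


In perfect competition, profit is maximized where P = MC.
57 = 7 + 10Q
50 = 10Q
Q* = 50/10 = 5

5


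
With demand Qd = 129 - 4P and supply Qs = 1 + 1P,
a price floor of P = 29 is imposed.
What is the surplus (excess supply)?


At P = 29:
Qd = 129 - 4*29 = 13
Qs = 1 + 1*29 = 30
Surplus = Qs - Qd = 30 - 13 = 17

17


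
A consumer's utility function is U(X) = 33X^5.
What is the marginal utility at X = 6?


MU = dU/dX = 33*5*X^(5-1)
MU = 165*X^4
At X = 6:
MU = 165 * 6^4
MU = 165 * 1296 = 213840

213840


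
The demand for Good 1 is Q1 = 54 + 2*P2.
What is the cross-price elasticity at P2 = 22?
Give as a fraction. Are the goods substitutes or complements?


dQ1/dP2 = 2
At P2 = 22: Q1 = 54 + 2*22 = 98
Exy = (dQ1/dP2)(P2/Q1) = 2 * 22 / 98 = 22/49
Since Exy > 0, the goods are substitutes.

22/49 (substitutes)


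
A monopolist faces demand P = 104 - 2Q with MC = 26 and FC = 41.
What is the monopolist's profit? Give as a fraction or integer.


MR = MC: 104 - 4Q = 26
Q* = 39/2
P* = 104 - 2*39/2 = 65
Profit = (P* - MC)*Q* - FC
= (65 - 26)*39/2 - 41
= 39*39/2 - 41
= 1521/2 - 41 = 1439/2

1439/2


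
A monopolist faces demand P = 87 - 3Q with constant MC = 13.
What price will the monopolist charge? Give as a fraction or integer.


MR = 87 - 6Q
Set MR = MC: 87 - 6Q = 13
Q* = 37/3
Substitute into demand:
P* = 87 - 3*37/3 = 50

50


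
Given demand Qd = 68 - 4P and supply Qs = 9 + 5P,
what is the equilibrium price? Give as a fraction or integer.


At equilibrium, Qd = Qs.
68 - 4P = 9 + 5P
68 - 9 = 4P + 5P
59 = 9P
P* = 59/9 = 59/9

59/9


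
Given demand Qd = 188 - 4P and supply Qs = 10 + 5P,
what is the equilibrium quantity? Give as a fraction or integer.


First find equilibrium price:
188 - 4P = 10 + 5P
P* = 178/9 = 178/9
Then substitute into demand:
Q* = 188 - 4 * 178/9 = 980/9

980/9


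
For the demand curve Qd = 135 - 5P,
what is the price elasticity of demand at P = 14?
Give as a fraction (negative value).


dQ/dP = -5
At P = 14: Q = 135 - 5*14 = 65
E = (dQ/dP)(P/Q) = (-5)(14/65) = -14/13

-14/13


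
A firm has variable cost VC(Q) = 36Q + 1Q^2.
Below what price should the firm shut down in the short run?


AVC(Q) = VC(Q)/Q = 36 + 1Q
AVC is increasing in Q, so minimum AVC is at Q -> 0+.
Min AVC = 36
The firm should shut down if P < 36.

36


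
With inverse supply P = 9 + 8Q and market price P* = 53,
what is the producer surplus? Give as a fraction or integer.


Minimum supply price (at Q=0): P_min = 9
Quantity supplied at P* = 53:
Q* = (53 - 9)/8 = 11/2
PS = (1/2) * Q* * (P* - P_min)
PS = (1/2) * 11/2 * (53 - 9)
PS = (1/2) * 11/2 * 44 = 121

121


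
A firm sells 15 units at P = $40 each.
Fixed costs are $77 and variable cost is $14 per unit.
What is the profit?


Total Revenue = P * Q = 40 * 15 = $600
Total Cost = FC + VC*Q = 77 + 14*15 = $287
Profit = TR - TC = 600 - 287 = $313

$313


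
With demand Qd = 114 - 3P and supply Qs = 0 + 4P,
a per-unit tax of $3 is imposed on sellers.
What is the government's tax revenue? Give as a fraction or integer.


With tax on sellers, new supply: Qs' = 0 + 4(P - 3)
= 4P - 12
New equilibrium quantity:
Q_new = 60
Tax revenue = tax * Q_new = 3 * 60 = 180

180


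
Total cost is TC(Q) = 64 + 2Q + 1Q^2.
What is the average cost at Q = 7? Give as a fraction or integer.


TC(7) = 64 + 2*7 + 1*7^2
TC(7) = 64 + 14 + 49 = 127
AC = TC/Q = 127/7 = 127/7

127/7


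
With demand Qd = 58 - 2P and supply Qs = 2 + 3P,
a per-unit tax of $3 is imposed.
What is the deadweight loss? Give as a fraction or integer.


Pre-tax equilibrium quantity: Q* = 178/5
Post-tax equilibrium quantity: Q_tax = 32
Reduction in quantity: Q* - Q_tax = 18/5
DWL = (1/2) * tax * (Q* - Q_tax)
DWL = (1/2) * 3 * 18/5 = 27/5

27/5


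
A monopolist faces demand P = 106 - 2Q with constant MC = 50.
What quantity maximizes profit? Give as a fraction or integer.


TR = P*Q = (106 - 2Q)Q = 106Q - 2Q^2
MR = dTR/dQ = 106 - 4Q
Set MR = MC:
106 - 4Q = 50
56 = 4Q
Q* = 56/4 = 14

14


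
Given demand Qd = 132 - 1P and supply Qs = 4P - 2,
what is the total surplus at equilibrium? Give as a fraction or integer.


Find equilibrium: 132 - 1P = 4P - 2
132 + 2 = 5P
P* = 134/5 = 134/5
Q* = 4*134/5 - 2 = 526/5
Inverse demand: P = 132 - Q/1, so P_max = 132
Inverse supply: P = 1/2 + Q/4, so P_min = 1/2
CS = (1/2) * 526/5 * (132 - 134/5) = 138338/25
PS = (1/2) * 526/5 * (134/5 - 1/2) = 69169/50
TS = CS + PS = 138338/25 + 69169/50 = 69169/10

69169/10


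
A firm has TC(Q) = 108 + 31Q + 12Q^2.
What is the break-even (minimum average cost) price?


AC(Q) = 108/Q + 31 + 12Q
To minimize: dAC/dQ = -108/Q^2 + 12 = 0
Q^2 = 108/12 = 9
Q* = 3
Min AC = 108/3 + 31 + 12*3
Min AC = 36 + 31 + 36 = 103

103


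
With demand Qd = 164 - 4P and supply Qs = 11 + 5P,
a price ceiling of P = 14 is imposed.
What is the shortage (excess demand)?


At P = 14:
Qd = 164 - 4*14 = 108
Qs = 11 + 5*14 = 81
Shortage = Qd - Qs = 108 - 81 = 27

27


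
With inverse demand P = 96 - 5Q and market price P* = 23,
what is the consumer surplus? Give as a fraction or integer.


Maximum willingness to pay (at Q=0): P_max = 96
Quantity demanded at P* = 23:
Q* = (96 - 23)/5 = 73/5
CS = (1/2) * Q* * (P_max - P*)
CS = (1/2) * 73/5 * (96 - 23)
CS = (1/2) * 73/5 * 73 = 5329/10

5329/10


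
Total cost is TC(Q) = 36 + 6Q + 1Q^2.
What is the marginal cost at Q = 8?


MC = dTC/dQ = 6 + 2*1*Q
At Q = 8:
MC = 6 + 2*8
MC = 6 + 16 = 22

22


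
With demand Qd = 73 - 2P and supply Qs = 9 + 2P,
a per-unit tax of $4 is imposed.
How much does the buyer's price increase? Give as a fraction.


With a per-unit tax, the buyer's price increase depends on relative slopes.
Supply slope: d = 2, Demand slope: b = 2
Buyer's price increase = d * tax / (b + d)
= 2 * 4 / (2 + 2)
= 8 / 4 = 2

2


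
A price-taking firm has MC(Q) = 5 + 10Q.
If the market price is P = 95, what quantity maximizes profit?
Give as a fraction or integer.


In perfect competition, profit is maximized where P = MC.
95 = 5 + 10Q
90 = 10Q
Q* = 90/10 = 9

9


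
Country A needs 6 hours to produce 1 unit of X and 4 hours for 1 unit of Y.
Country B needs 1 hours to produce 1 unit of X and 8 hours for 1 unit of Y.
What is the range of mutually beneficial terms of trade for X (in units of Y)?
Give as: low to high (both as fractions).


Opportunity cost of X for Country A = hours_X / hours_Y = 6/4 = 3/2 units of Y
Opportunity cost of X for Country B = hours_X / hours_Y = 1/8 = 1/8 units of Y
Terms of trade must be between the two opportunity costs.
Range: 1/8 to 3/2

1/8 to 3/2


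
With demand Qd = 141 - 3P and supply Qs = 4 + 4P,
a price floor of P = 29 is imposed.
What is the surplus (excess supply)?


At P = 29:
Qd = 141 - 3*29 = 54
Qs = 4 + 4*29 = 120
Surplus = Qs - Qd = 120 - 54 = 66

66


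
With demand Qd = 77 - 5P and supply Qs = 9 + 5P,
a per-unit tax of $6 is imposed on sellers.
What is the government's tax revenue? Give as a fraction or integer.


With tax on sellers, new supply: Qs' = 9 + 5(P - 6)
= 5P - 21
New equilibrium quantity:
Q_new = 28
Tax revenue = tax * Q_new = 6 * 28 = 168

168


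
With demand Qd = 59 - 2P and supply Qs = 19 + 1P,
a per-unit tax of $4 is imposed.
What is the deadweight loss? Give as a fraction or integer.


Pre-tax equilibrium quantity: Q* = 97/3
Post-tax equilibrium quantity: Q_tax = 89/3
Reduction in quantity: Q* - Q_tax = 8/3
DWL = (1/2) * tax * (Q* - Q_tax)
DWL = (1/2) * 4 * 8/3 = 16/3

16/3


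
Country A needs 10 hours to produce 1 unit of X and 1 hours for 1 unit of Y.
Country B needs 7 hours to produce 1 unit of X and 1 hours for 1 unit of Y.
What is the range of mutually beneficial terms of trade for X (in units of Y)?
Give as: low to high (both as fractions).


Opportunity cost of X for Country A = hours_X / hours_Y = 10/1 = 10 units of Y
Opportunity cost of X for Country B = hours_X / hours_Y = 7/1 = 7 units of Y
Terms of trade must be between the two opportunity costs.
Range: 7 to 10

7 to 10


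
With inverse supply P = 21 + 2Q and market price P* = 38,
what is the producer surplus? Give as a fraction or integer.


Minimum supply price (at Q=0): P_min = 21
Quantity supplied at P* = 38:
Q* = (38 - 21)/2 = 17/2
PS = (1/2) * Q* * (P* - P_min)
PS = (1/2) * 17/2 * (38 - 21)
PS = (1/2) * 17/2 * 17 = 289/4

289/4


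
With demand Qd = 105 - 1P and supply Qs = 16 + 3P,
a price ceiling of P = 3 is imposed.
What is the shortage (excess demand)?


At P = 3:
Qd = 105 - 1*3 = 102
Qs = 16 + 3*3 = 25
Shortage = Qd - Qs = 102 - 25 = 77

77


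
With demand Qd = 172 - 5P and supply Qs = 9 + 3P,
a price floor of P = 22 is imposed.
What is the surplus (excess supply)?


At P = 22:
Qd = 172 - 5*22 = 62
Qs = 9 + 3*22 = 75
Surplus = Qs - Qd = 75 - 62 = 13

13


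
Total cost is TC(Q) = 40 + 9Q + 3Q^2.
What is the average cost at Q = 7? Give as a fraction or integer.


TC(7) = 40 + 9*7 + 3*7^2
TC(7) = 40 + 63 + 147 = 250
AC = TC/Q = 250/7 = 250/7

250/7


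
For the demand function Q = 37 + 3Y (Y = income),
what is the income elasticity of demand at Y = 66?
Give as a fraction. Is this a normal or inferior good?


dQ/dY = 3
At Y = 66: Q = 37 + 3*66 = 235
Ey = (dQ/dY)(Y/Q) = 3 * 66 / 235 = 198/235
Since Ey > 0, this is a normal good.

198/235 (normal good)


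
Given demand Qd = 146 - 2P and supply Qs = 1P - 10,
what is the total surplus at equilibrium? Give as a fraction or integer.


Find equilibrium: 146 - 2P = 1P - 10
146 + 10 = 3P
P* = 156/3 = 52
Q* = 1*52 - 10 = 42
Inverse demand: P = 73 - Q/2, so P_max = 73
Inverse supply: P = 10 + Q/1, so P_min = 10
CS = (1/2) * 42 * (73 - 52) = 441
PS = (1/2) * 42 * (52 - 10) = 882
TS = CS + PS = 441 + 882 = 1323

1323


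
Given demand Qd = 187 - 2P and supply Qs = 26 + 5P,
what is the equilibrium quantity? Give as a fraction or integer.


First find equilibrium price:
187 - 2P = 26 + 5P
P* = 161/7 = 23
Then substitute into demand:
Q* = 187 - 2 * 23 = 141

141


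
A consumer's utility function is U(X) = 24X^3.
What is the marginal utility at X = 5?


MU = dU/dX = 24*3*X^(3-1)
MU = 72*X^2
At X = 5:
MU = 72 * 5^2
MU = 72 * 25 = 1800

1800


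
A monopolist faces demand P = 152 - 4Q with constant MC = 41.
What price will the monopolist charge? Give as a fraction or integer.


MR = 152 - 8Q
Set MR = MC: 152 - 8Q = 41
Q* = 111/8
Substitute into demand:
P* = 152 - 4*111/8 = 193/2

193/2


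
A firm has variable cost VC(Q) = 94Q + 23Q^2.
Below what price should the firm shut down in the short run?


AVC(Q) = VC(Q)/Q = 94 + 23Q
AVC is increasing in Q, so minimum AVC is at Q -> 0+.
Min AVC = 94
The firm should shut down if P < 94.

94


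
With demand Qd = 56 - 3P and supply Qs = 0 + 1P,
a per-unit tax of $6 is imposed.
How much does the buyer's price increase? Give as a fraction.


With a per-unit tax, the buyer's price increase depends on relative slopes.
Supply slope: d = 1, Demand slope: b = 3
Buyer's price increase = d * tax / (b + d)
= 1 * 6 / (3 + 1)
= 6 / 4 = 3/2

3/2


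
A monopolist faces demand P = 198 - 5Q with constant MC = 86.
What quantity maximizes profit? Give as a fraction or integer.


TR = P*Q = (198 - 5Q)Q = 198Q - 5Q^2
MR = dTR/dQ = 198 - 10Q
Set MR = MC:
198 - 10Q = 86
112 = 10Q
Q* = 112/10 = 56/5

56/5


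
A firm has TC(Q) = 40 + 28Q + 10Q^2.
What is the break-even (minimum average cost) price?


AC(Q) = 40/Q + 28 + 10Q
To minimize: dAC/dQ = -40/Q^2 + 10 = 0
Q^2 = 40/10 = 4
Q* = 2
Min AC = 40/2 + 28 + 10*2
Min AC = 20 + 28 + 20 = 68

68


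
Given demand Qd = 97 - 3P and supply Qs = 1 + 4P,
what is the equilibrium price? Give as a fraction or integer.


At equilibrium, Qd = Qs.
97 - 3P = 1 + 4P
97 - 1 = 3P + 4P
96 = 7P
P* = 96/7 = 96/7

96/7


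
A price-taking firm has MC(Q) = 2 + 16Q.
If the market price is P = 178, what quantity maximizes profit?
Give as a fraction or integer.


In perfect competition, profit is maximized where P = MC.
178 = 2 + 16Q
176 = 16Q
Q* = 176/16 = 11

11


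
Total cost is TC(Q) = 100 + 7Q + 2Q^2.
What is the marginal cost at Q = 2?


MC = dTC/dQ = 7 + 2*2*Q
At Q = 2:
MC = 7 + 4*2
MC = 7 + 8 = 15

15


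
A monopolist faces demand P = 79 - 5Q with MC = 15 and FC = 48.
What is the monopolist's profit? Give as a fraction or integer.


MR = MC: 79 - 10Q = 15
Q* = 32/5
P* = 79 - 5*32/5 = 47
Profit = (P* - MC)*Q* - FC
= (47 - 15)*32/5 - 48
= 32*32/5 - 48
= 1024/5 - 48 = 784/5

784/5


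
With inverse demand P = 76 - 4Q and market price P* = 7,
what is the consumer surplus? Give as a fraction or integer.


Maximum willingness to pay (at Q=0): P_max = 76
Quantity demanded at P* = 7:
Q* = (76 - 7)/4 = 69/4
CS = (1/2) * Q* * (P_max - P*)
CS = (1/2) * 69/4 * (76 - 7)
CS = (1/2) * 69/4 * 69 = 4761/8

4761/8


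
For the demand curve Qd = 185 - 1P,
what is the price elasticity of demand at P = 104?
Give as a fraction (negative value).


dQ/dP = -1
At P = 104: Q = 185 - 1*104 = 81
E = (dQ/dP)(P/Q) = (-1)(104/81) = -104/81

-104/81


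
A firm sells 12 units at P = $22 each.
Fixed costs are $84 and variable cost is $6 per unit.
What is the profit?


Total Revenue = P * Q = 22 * 12 = $264
Total Cost = FC + VC*Q = 84 + 6*12 = $156
Profit = TR - TC = 264 - 156 = $108

$108


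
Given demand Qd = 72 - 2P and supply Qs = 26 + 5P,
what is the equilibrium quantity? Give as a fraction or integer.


First find equilibrium price:
72 - 2P = 26 + 5P
P* = 46/7 = 46/7
Then substitute into demand:
Q* = 72 - 2 * 46/7 = 412/7

412/7


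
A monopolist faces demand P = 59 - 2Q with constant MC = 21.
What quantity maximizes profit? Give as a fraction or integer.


TR = P*Q = (59 - 2Q)Q = 59Q - 2Q^2
MR = dTR/dQ = 59 - 4Q
Set MR = MC:
59 - 4Q = 21
38 = 4Q
Q* = 38/4 = 19/2

19/2


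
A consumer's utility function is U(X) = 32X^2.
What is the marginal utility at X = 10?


MU = dU/dX = 32*2*X^(2-1)
MU = 64*X^1
At X = 10:
MU = 64 * 10^1
MU = 64 * 10 = 640

640


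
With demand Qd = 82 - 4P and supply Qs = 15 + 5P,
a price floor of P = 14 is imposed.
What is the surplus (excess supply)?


At P = 14:
Qd = 82 - 4*14 = 26
Qs = 15 + 5*14 = 85
Surplus = Qs - Qd = 85 - 26 = 59

59


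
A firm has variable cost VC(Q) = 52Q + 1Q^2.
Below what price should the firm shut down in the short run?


AVC(Q) = VC(Q)/Q = 52 + 1Q
AVC is increasing in Q, so minimum AVC is at Q -> 0+.
Min AVC = 52
The firm should shut down if P < 52.

52


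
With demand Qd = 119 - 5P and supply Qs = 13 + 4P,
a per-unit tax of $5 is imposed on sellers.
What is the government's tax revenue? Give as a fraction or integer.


With tax on sellers, new supply: Qs' = 13 + 4(P - 5)
= 4P - 7
New equilibrium quantity:
Q_new = 49
Tax revenue = tax * Q_new = 5 * 49 = 245

245


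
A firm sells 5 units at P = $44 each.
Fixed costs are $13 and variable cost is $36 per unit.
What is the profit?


Total Revenue = P * Q = 44 * 5 = $220
Total Cost = FC + VC*Q = 13 + 36*5 = $193
Profit = TR - TC = 220 - 193 = $27

$27


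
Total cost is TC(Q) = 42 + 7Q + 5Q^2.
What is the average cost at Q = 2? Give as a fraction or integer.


TC(2) = 42 + 7*2 + 5*2^2
TC(2) = 42 + 14 + 20 = 76
AC = TC/Q = 76/2 = 38

38


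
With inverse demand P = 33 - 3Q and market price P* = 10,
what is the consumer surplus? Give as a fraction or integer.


Maximum willingness to pay (at Q=0): P_max = 33
Quantity demanded at P* = 10:
Q* = (33 - 10)/3 = 23/3
CS = (1/2) * Q* * (P_max - P*)
CS = (1/2) * 23/3 * (33 - 10)
CS = (1/2) * 23/3 * 23 = 529/6

529/6


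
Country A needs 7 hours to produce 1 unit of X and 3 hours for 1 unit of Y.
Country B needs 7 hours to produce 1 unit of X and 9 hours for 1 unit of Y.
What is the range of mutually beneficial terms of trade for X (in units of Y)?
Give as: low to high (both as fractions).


Opportunity cost of X for Country A = hours_X / hours_Y = 7/3 = 7/3 units of Y
Opportunity cost of X for Country B = hours_X / hours_Y = 7/9 = 7/9 units of Y
Terms of trade must be between the two opportunity costs.
Range: 7/9 to 7/3

7/9 to 7/3


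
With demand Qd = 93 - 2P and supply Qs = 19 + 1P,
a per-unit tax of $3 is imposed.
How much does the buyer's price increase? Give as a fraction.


With a per-unit tax, the buyer's price increase depends on relative slopes.
Supply slope: d = 1, Demand slope: b = 2
Buyer's price increase = d * tax / (b + d)
= 1 * 3 / (2 + 1)
= 3 / 3 = 1

1


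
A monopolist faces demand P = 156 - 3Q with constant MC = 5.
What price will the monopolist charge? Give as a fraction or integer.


MR = 156 - 6Q
Set MR = MC: 156 - 6Q = 5
Q* = 151/6
Substitute into demand:
P* = 156 - 3*151/6 = 161/2

161/2


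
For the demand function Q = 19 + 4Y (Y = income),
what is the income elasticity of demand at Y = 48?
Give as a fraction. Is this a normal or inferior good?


dQ/dY = 4
At Y = 48: Q = 19 + 4*48 = 211
Ey = (dQ/dY)(Y/Q) = 4 * 48 / 211 = 192/211
Since Ey > 0, this is a normal good.

192/211 (normal good)


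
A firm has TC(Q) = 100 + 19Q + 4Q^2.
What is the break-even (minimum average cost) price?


AC(Q) = 100/Q + 19 + 4Q
To minimize: dAC/dQ = -100/Q^2 + 4 = 0
Q^2 = 100/4 = 25
Q* = 5
Min AC = 100/5 + 19 + 4*5
Min AC = 20 + 19 + 20 = 59

59


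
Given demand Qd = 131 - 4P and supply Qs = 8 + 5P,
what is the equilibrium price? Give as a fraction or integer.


At equilibrium, Qd = Qs.
131 - 4P = 8 + 5P
131 - 8 = 4P + 5P
123 = 9P
P* = 123/9 = 41/3

41/3


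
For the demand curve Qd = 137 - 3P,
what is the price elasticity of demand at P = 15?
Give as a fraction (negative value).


dQ/dP = -3
At P = 15: Q = 137 - 3*15 = 92
E = (dQ/dP)(P/Q) = (-3)(15/92) = -45/92

-45/92


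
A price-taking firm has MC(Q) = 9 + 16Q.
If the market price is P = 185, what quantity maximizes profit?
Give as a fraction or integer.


In perfect competition, profit is maximized where P = MC.
185 = 9 + 16Q
176 = 16Q
Q* = 176/16 = 11

11


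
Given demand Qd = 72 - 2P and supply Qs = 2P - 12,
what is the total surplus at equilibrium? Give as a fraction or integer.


Find equilibrium: 72 - 2P = 2P - 12
72 + 12 = 4P
P* = 84/4 = 21
Q* = 2*21 - 12 = 30
Inverse demand: P = 36 - Q/2, so P_max = 36
Inverse supply: P = 6 + Q/2, so P_min = 6
CS = (1/2) * 30 * (36 - 21) = 225
PS = (1/2) * 30 * (21 - 6) = 225
TS = CS + PS = 225 + 225 = 450

450


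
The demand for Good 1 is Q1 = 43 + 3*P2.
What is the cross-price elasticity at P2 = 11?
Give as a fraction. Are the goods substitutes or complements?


dQ1/dP2 = 3
At P2 = 11: Q1 = 43 + 3*11 = 76
Exy = (dQ1/dP2)(P2/Q1) = 3 * 11 / 76 = 33/76
Since Exy > 0, the goods are substitutes.

33/76 (substitutes)


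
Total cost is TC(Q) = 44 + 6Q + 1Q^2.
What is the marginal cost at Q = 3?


MC = dTC/dQ = 6 + 2*1*Q
At Q = 3:
MC = 6 + 2*3
MC = 6 + 6 = 12

12


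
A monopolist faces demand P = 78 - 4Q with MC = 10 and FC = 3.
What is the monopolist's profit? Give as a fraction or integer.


MR = MC: 78 - 8Q = 10
Q* = 17/2
P* = 78 - 4*17/2 = 44
Profit = (P* - MC)*Q* - FC
= (44 - 10)*17/2 - 3
= 34*17/2 - 3
= 289 - 3 = 286

286


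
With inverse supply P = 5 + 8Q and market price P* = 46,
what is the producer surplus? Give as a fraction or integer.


Minimum supply price (at Q=0): P_min = 5
Quantity supplied at P* = 46:
Q* = (46 - 5)/8 = 41/8
PS = (1/2) * Q* * (P* - P_min)
PS = (1/2) * 41/8 * (46 - 5)
PS = (1/2) * 41/8 * 41 = 1681/16

1681/16


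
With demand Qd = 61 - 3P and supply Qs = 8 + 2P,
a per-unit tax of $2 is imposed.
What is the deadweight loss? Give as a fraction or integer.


Pre-tax equilibrium quantity: Q* = 146/5
Post-tax equilibrium quantity: Q_tax = 134/5
Reduction in quantity: Q* - Q_tax = 12/5
DWL = (1/2) * tax * (Q* - Q_tax)
DWL = (1/2) * 2 * 12/5 = 12/5

12/5


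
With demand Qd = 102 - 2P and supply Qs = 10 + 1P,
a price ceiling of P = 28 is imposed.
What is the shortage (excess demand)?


At P = 28:
Qd = 102 - 2*28 = 46
Qs = 10 + 1*28 = 38
Shortage = Qd - Qs = 46 - 38 = 8

8


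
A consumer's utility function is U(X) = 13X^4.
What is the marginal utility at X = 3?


MU = dU/dX = 13*4*X^(4-1)
MU = 52*X^3
At X = 3:
MU = 52 * 3^3
MU = 52 * 27 = 1404

1404


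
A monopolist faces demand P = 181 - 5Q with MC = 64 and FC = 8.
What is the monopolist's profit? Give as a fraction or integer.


MR = MC: 181 - 10Q = 64
Q* = 117/10
P* = 181 - 5*117/10 = 245/2
Profit = (P* - MC)*Q* - FC
= (245/2 - 64)*117/10 - 8
= 117/2*117/10 - 8
= 13689/20 - 8 = 13529/20

13529/20


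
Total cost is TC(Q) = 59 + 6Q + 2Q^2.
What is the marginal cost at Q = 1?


MC = dTC/dQ = 6 + 2*2*Q
At Q = 1:
MC = 6 + 4*1
MC = 6 + 4 = 10

10


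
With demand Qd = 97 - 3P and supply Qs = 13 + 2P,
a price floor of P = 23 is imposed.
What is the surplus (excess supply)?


At P = 23:
Qd = 97 - 3*23 = 28
Qs = 13 + 2*23 = 59
Surplus = Qs - Qd = 59 - 28 = 31

31


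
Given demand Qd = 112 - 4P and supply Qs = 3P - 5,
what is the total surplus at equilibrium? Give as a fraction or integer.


Find equilibrium: 112 - 4P = 3P - 5
112 + 5 = 7P
P* = 117/7 = 117/7
Q* = 3*117/7 - 5 = 316/7
Inverse demand: P = 28 - Q/4, so P_max = 28
Inverse supply: P = 5/3 + Q/3, so P_min = 5/3
CS = (1/2) * 316/7 * (28 - 117/7) = 12482/49
PS = (1/2) * 316/7 * (117/7 - 5/3) = 49928/147
TS = CS + PS = 12482/49 + 49928/147 = 12482/21

12482/21


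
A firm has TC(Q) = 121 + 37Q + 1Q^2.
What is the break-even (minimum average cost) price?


AC(Q) = 121/Q + 37 + 1Q
To minimize: dAC/dQ = -121/Q^2 + 1 = 0
Q^2 = 121/1 = 121
Q* = 11
Min AC = 121/11 + 37 + 1*11
Min AC = 11 + 37 + 11 = 59

59


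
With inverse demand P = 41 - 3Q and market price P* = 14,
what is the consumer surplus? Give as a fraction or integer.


Maximum willingness to pay (at Q=0): P_max = 41
Quantity demanded at P* = 14:
Q* = (41 - 14)/3 = 9
CS = (1/2) * Q* * (P_max - P*)
CS = (1/2) * 9 * (41 - 14)
CS = (1/2) * 9 * 27 = 243/2

243/2


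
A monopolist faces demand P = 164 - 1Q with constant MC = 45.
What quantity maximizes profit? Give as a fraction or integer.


TR = P*Q = (164 - 1Q)Q = 164Q - 1Q^2
MR = dTR/dQ = 164 - 2Q
Set MR = MC:
164 - 2Q = 45
119 = 2Q
Q* = 119/2 = 119/2

119/2


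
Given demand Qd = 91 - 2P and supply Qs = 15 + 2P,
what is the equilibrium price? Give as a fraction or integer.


At equilibrium, Qd = Qs.
91 - 2P = 15 + 2P
91 - 15 = 2P + 2P
76 = 4P
P* = 76/4 = 19

19


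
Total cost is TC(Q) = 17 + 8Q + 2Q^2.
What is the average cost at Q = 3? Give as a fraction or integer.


TC(3) = 17 + 8*3 + 2*3^2
TC(3) = 17 + 24 + 18 = 59
AC = TC/Q = 59/3 = 59/3

59/3


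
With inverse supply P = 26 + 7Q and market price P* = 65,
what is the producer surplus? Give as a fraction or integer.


Minimum supply price (at Q=0): P_min = 26
Quantity supplied at P* = 65:
Q* = (65 - 26)/7 = 39/7
PS = (1/2) * Q* * (P* - P_min)
PS = (1/2) * 39/7 * (65 - 26)
PS = (1/2) * 39/7 * 39 = 1521/14

1521/14


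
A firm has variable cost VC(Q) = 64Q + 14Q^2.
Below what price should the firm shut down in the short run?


AVC(Q) = VC(Q)/Q = 64 + 14Q
AVC is increasing in Q, so minimum AVC is at Q -> 0+.
Min AVC = 64
The firm should shut down if P < 64.

64


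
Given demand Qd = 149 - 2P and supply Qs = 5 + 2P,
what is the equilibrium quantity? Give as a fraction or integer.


First find equilibrium price:
149 - 2P = 5 + 2P
P* = 144/4 = 36
Then substitute into demand:
Q* = 149 - 2 * 36 = 77

77


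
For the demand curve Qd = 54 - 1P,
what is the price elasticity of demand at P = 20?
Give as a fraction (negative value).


dQ/dP = -1
At P = 20: Q = 54 - 1*20 = 34
E = (dQ/dP)(P/Q) = (-1)(20/34) = -10/17

-10/17


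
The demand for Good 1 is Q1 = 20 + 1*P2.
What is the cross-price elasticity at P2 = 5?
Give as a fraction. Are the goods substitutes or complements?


dQ1/dP2 = 1
At P2 = 5: Q1 = 20 + 1*5 = 25
Exy = (dQ1/dP2)(P2/Q1) = 1 * 5 / 25 = 1/5
Since Exy > 0, the goods are substitutes.

1/5 (substitutes)


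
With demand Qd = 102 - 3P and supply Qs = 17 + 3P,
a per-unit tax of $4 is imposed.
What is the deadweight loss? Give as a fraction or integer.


Pre-tax equilibrium quantity: Q* = 119/2
Post-tax equilibrium quantity: Q_tax = 107/2
Reduction in quantity: Q* - Q_tax = 6
DWL = (1/2) * tax * (Q* - Q_tax)
DWL = (1/2) * 4 * 6 = 12

12


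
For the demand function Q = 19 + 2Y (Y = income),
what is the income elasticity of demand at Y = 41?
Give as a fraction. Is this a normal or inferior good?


dQ/dY = 2
At Y = 41: Q = 19 + 2*41 = 101
Ey = (dQ/dY)(Y/Q) = 2 * 41 / 101 = 82/101
Since Ey > 0, this is a normal good.

82/101 (normal good)


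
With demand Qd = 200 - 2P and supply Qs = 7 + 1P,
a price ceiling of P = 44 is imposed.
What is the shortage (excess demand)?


At P = 44:
Qd = 200 - 2*44 = 112
Qs = 7 + 1*44 = 51
Shortage = Qd - Qs = 112 - 51 = 61

61


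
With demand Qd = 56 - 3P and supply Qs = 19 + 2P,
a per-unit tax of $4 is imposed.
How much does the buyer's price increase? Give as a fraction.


With a per-unit tax, the buyer's price increase depends on relative slopes.
Supply slope: d = 2, Demand slope: b = 3
Buyer's price increase = d * tax / (b + d)
= 2 * 4 / (3 + 2)
= 8 / 5 = 8/5

8/5


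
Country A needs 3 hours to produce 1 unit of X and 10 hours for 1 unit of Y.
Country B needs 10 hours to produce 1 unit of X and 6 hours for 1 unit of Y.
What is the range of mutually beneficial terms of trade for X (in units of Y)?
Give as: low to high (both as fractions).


Opportunity cost of X for Country A = hours_X / hours_Y = 3/10 = 3/10 units of Y
Opportunity cost of X for Country B = hours_X / hours_Y = 10/6 = 5/3 units of Y
Terms of trade must be between the two opportunity costs.
Range: 3/10 to 5/3

3/10 to 5/3


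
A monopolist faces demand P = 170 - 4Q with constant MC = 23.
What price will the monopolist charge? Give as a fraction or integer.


MR = 170 - 8Q
Set MR = MC: 170 - 8Q = 23
Q* = 147/8
Substitute into demand:
P* = 170 - 4*147/8 = 193/2

193/2


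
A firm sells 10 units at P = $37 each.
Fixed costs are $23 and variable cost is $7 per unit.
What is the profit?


Total Revenue = P * Q = 37 * 10 = $370
Total Cost = FC + VC*Q = 23 + 7*10 = $93
Profit = TR - TC = 370 - 93 = $277

$277


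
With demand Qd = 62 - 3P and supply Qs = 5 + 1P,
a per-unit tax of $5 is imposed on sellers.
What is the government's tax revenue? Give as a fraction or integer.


With tax on sellers, new supply: Qs' = 5 + 1(P - 5)
= 0 + 1P
New equilibrium quantity:
Q_new = 31/2
Tax revenue = tax * Q_new = 5 * 31/2 = 155/2

155/2


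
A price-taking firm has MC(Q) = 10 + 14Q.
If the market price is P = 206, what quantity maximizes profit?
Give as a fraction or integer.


In perfect competition, profit is maximized where P = MC.
206 = 10 + 14Q
196 = 14Q
Q* = 196/14 = 14

14


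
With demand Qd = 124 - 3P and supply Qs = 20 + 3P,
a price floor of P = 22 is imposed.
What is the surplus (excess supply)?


At P = 22:
Qd = 124 - 3*22 = 58
Qs = 20 + 3*22 = 86
Surplus = Qs - Qd = 86 - 58 = 28

28


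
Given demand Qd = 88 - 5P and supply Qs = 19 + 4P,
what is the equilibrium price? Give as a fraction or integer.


At equilibrium, Qd = Qs.
88 - 5P = 19 + 4P
88 - 19 = 5P + 4P
69 = 9P
P* = 69/9 = 23/3

23/3


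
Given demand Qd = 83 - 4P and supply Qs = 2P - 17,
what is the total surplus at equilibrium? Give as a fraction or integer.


Find equilibrium: 83 - 4P = 2P - 17
83 + 17 = 6P
P* = 100/6 = 50/3
Q* = 2*50/3 - 17 = 49/3
Inverse demand: P = 83/4 - Q/4, so P_max = 83/4
Inverse supply: P = 17/2 + Q/2, so P_min = 17/2
CS = (1/2) * 49/3 * (83/4 - 50/3) = 2401/72
PS = (1/2) * 49/3 * (50/3 - 17/2) = 2401/36
TS = CS + PS = 2401/72 + 2401/36 = 2401/24

2401/24


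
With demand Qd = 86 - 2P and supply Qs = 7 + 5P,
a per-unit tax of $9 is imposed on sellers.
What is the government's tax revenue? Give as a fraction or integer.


With tax on sellers, new supply: Qs' = 7 + 5(P - 9)
= 5P - 38
New equilibrium quantity:
Q_new = 354/7
Tax revenue = tax * Q_new = 9 * 354/7 = 3186/7

3186/7


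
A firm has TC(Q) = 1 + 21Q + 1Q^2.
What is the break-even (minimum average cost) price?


AC(Q) = 1/Q + 21 + 1Q
To minimize: dAC/dQ = -1/Q^2 + 1 = 0
Q^2 = 1/1 = 1
Q* = 1
Min AC = 1/1 + 21 + 1*1
Min AC = 1 + 21 + 1 = 23

23


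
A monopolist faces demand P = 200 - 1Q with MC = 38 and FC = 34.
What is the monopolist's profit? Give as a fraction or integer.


MR = MC: 200 - 2Q = 38
Q* = 81
P* = 200 - 1*81 = 119
Profit = (P* - MC)*Q* - FC
= (119 - 38)*81 - 34
= 81*81 - 34
= 6561 - 34 = 6527

6527


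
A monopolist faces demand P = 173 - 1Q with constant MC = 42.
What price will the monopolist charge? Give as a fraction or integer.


MR = 173 - 2Q
Set MR = MC: 173 - 2Q = 42
Q* = 131/2
Substitute into demand:
P* = 173 - 1*131/2 = 215/2

215/2


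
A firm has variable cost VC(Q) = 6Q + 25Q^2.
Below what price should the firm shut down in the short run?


AVC(Q) = VC(Q)/Q = 6 + 25Q
AVC is increasing in Q, so minimum AVC is at Q -> 0+.
Min AVC = 6
The firm should shut down if P < 6.

6


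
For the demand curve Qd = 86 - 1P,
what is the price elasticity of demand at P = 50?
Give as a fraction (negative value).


dQ/dP = -1
At P = 50: Q = 86 - 1*50 = 36
E = (dQ/dP)(P/Q) = (-1)(50/36) = -25/18

-25/18


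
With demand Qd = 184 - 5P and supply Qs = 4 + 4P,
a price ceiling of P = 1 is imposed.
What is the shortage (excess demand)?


At P = 1:
Qd = 184 - 5*1 = 179
Qs = 4 + 4*1 = 8
Shortage = Qd - Qs = 179 - 8 = 171

171


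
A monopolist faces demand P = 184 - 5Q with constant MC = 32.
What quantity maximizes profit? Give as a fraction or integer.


TR = P*Q = (184 - 5Q)Q = 184Q - 5Q^2
MR = dTR/dQ = 184 - 10Q
Set MR = MC:
184 - 10Q = 32
152 = 10Q
Q* = 152/10 = 76/5

76/5


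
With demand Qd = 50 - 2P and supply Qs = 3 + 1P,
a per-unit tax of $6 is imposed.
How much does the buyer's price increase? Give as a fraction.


With a per-unit tax, the buyer's price increase depends on relative slopes.
Supply slope: d = 1, Demand slope: b = 2
Buyer's price increase = d * tax / (b + d)
= 1 * 6 / (2 + 1)
= 6 / 3 = 2

2


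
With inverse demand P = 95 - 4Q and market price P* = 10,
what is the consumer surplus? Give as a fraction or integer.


Maximum willingness to pay (at Q=0): P_max = 95
Quantity demanded at P* = 10:
Q* = (95 - 10)/4 = 85/4
CS = (1/2) * Q* * (P_max - P*)
CS = (1/2) * 85/4 * (95 - 10)
CS = (1/2) * 85/4 * 85 = 7225/8

7225/8


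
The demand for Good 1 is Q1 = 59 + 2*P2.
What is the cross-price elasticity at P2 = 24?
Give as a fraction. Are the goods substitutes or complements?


dQ1/dP2 = 2
At P2 = 24: Q1 = 59 + 2*24 = 107
Exy = (dQ1/dP2)(P2/Q1) = 2 * 24 / 107 = 48/107
Since Exy > 0, the goods are substitutes.

48/107 (substitutes)


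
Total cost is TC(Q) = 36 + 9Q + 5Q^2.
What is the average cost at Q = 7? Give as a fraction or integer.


TC(7) = 36 + 9*7 + 5*7^2
TC(7) = 36 + 63 + 245 = 344
AC = TC/Q = 344/7 = 344/7

344/7


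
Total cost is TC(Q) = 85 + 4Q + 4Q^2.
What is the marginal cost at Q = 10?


MC = dTC/dQ = 4 + 2*4*Q
At Q = 10:
MC = 4 + 8*10
MC = 4 + 80 = 84

84


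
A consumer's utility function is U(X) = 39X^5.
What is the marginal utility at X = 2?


MU = dU/dX = 39*5*X^(5-1)
MU = 195*X^4
At X = 2:
MU = 195 * 2^4
MU = 195 * 16 = 3120

3120


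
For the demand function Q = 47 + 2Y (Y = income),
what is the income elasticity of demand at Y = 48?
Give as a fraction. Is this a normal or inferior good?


dQ/dY = 2
At Y = 48: Q = 47 + 2*48 = 143
Ey = (dQ/dY)(Y/Q) = 2 * 48 / 143 = 96/143
Since Ey > 0, this is a normal good.

96/143 (normal good)


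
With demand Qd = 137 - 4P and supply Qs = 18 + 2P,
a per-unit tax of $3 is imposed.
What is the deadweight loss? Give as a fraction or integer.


Pre-tax equilibrium quantity: Q* = 173/3
Post-tax equilibrium quantity: Q_tax = 161/3
Reduction in quantity: Q* - Q_tax = 4
DWL = (1/2) * tax * (Q* - Q_tax)
DWL = (1/2) * 3 * 4 = 6

6


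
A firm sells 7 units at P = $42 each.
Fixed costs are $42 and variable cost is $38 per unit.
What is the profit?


Total Revenue = P * Q = 42 * 7 = $294
Total Cost = FC + VC*Q = 42 + 38*7 = $308
Profit = TR - TC = 294 - 308 = $-14

$-14


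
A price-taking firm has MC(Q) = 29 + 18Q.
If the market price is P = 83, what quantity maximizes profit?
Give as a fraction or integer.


In perfect competition, profit is maximized where P = MC.
83 = 29 + 18Q
54 = 18Q
Q* = 54/18 = 3

3


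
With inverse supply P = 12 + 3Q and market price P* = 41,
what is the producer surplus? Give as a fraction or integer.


Minimum supply price (at Q=0): P_min = 12
Quantity supplied at P* = 41:
Q* = (41 - 12)/3 = 29/3
PS = (1/2) * Q* * (P* - P_min)
PS = (1/2) * 29/3 * (41 - 12)
PS = (1/2) * 29/3 * 29 = 841/6

841/6


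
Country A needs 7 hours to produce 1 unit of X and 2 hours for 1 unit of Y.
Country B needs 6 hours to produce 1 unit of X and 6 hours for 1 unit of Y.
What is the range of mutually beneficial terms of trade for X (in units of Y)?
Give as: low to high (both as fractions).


Opportunity cost of X for Country A = hours_X / hours_Y = 7/2 = 7/2 units of Y
Opportunity cost of X for Country B = hours_X / hours_Y = 6/6 = 1 units of Y
Terms of trade must be between the two opportunity costs.
Range: 1 to 7/2

1 to 7/2


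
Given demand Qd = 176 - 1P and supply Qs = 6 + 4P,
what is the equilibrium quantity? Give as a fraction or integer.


First find equilibrium price:
176 - 1P = 6 + 4P
P* = 170/5 = 34
Then substitute into demand:
Q* = 176 - 1 * 34 = 142

142
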